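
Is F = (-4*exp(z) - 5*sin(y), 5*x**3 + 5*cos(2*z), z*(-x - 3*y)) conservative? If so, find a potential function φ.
No, ∇×F = (-3*z + 10*sin(2*z), z - 4*exp(z), 15*x**2 + 5*cos(y)) ≠ 0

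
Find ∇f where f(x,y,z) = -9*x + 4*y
(-9, 4, 0)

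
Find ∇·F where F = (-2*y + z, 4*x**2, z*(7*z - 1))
14*z - 1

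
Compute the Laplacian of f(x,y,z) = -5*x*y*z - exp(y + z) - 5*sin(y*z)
5*y**2*sin(y*z) + 5*z**2*sin(y*z) - 2*exp(y + z)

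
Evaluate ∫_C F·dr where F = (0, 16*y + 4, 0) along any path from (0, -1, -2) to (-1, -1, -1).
0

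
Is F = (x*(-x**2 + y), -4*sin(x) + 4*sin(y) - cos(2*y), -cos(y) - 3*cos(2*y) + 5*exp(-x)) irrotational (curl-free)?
No, ∇×F = ((12*cos(y) + 1)*sin(y), 5*exp(-x), -x - 4*cos(x))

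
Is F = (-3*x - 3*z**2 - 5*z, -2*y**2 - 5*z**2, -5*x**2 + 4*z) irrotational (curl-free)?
No, ∇×F = (10*z, 10*x - 6*z - 5, 0)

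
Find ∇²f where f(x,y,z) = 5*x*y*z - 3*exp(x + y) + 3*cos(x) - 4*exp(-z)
-6*exp(x + y) - 3*cos(x) - 4*exp(-z)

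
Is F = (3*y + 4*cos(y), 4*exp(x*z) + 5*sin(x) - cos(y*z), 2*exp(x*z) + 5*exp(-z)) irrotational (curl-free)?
No, ∇×F = (-4*x*exp(x*z) - y*sin(y*z), -2*z*exp(x*z), 4*z*exp(x*z) + 4*sin(y) + 5*cos(x) - 3)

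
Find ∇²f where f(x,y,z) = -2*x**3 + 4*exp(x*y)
4*x**2*exp(x*y) - 12*x + 4*y**2*exp(x*y)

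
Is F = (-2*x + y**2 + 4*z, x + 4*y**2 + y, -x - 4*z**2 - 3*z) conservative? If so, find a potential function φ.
No, ∇×F = (0, 5, 1 - 2*y) ≠ 0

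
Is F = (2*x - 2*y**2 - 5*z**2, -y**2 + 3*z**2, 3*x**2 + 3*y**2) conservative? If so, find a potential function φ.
No, ∇×F = (6*y - 6*z, -6*x - 10*z, 4*y) ≠ 0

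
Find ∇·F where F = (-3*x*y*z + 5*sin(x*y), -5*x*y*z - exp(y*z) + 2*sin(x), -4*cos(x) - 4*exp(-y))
-5*x*z - 3*y*z + 5*y*cos(x*y) - z*exp(y*z)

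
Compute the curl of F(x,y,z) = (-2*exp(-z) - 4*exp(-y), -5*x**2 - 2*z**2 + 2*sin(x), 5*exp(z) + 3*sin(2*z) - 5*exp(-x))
(4*z, 2*exp(-z) - 5*exp(-x), -10*x + 2*cos(x) - 4*exp(-y))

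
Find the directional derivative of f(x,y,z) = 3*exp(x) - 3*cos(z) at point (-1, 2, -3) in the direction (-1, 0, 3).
-3*sqrt(10)*(1 + 3*E*sin(3))*exp(-1)/10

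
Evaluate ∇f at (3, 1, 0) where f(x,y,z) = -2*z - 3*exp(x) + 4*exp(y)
(-3*exp(3), 4*E, -2)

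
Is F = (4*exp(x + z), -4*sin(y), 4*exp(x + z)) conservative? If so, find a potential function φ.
Yes, F is conservative. φ = 4*exp(x + z) + 4*cos(y)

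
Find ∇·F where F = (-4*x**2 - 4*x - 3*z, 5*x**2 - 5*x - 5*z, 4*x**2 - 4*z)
-8*x - 8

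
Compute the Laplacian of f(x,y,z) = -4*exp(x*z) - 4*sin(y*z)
-4*x**2*exp(x*z) + 4*y**2*sin(y*z) - 4*z**2*exp(x*z) + 4*z**2*sin(y*z)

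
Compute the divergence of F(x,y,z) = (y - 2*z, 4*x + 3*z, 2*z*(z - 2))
4*z - 4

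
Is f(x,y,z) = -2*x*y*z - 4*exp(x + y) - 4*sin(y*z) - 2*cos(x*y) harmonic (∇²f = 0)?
No, ∇²f = 2*x**2*cos(x*y) + 4*y**2*sin(y*z) + 2*y**2*cos(x*y) + 4*z**2*sin(y*z) - 8*exp(x + y)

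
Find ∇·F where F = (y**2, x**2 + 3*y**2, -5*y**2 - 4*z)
6*y - 4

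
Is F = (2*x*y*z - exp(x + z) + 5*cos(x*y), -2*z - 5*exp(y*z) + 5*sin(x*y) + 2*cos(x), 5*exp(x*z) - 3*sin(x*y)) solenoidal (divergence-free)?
No, ∇·F = 5*x*exp(x*z) + 5*x*cos(x*y) + 2*y*z - 5*y*sin(x*y) - 5*z*exp(y*z) - exp(x + z)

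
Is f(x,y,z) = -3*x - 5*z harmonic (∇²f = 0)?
Yes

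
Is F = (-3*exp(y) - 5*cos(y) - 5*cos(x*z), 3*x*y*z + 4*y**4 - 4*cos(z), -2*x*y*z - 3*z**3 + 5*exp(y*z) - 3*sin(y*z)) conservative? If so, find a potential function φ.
No, ∇×F = (-3*x*y - 2*x*z + 5*z*exp(y*z) - 3*z*cos(y*z) - 4*sin(z), 5*x*sin(x*z) + 2*y*z, 3*y*z + 3*exp(y) - 5*sin(y)) ≠ 0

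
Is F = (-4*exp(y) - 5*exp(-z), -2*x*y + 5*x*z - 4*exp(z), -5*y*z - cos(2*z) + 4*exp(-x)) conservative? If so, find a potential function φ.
No, ∇×F = (-5*x - 5*z + 4*exp(z), 5*exp(-z) + 4*exp(-x), -2*y + 5*z + 4*exp(y)) ≠ 0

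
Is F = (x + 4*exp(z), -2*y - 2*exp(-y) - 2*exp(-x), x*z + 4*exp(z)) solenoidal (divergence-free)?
No, ∇·F = x + 4*exp(z) - 1 + 2*exp(-y)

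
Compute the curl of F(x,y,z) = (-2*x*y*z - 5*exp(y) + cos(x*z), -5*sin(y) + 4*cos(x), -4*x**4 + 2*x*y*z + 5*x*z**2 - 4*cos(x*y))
(2*x*(z + 2*sin(x*y)), 16*x**3 - 2*x*y - x*sin(x*z) - 2*y*z - 4*y*sin(x*y) - 5*z**2, 2*x*z + 5*exp(y) - 4*sin(x))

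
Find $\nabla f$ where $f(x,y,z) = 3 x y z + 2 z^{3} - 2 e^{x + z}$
(3*y*z - 2*exp(x + z), 3*x*z, 3*x*y + 6*z**2 - 2*exp(x + z))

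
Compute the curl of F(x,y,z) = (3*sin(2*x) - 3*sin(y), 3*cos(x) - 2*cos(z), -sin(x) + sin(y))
(-2*sin(z) + cos(y), cos(x), -3*sin(x) + 3*cos(y))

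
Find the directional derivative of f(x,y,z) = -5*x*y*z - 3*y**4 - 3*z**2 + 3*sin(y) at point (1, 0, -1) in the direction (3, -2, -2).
-28*sqrt(17)/17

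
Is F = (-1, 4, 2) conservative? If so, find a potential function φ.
Yes, F is conservative. φ = -x + 4*y + 2*z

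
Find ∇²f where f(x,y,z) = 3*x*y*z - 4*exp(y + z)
-8*exp(y + z)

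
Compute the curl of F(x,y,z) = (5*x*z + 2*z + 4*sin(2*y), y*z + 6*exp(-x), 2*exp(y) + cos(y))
(-y + 2*exp(y) - sin(y), 5*x + 2, -8*cos(2*y) - 6*exp(-x))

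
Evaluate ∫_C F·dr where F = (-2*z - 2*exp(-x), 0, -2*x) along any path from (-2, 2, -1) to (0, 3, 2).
6 - 2*exp(2)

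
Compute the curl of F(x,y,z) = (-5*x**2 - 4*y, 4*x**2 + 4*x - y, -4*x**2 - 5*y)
(-5, 8*x, 8*x + 8)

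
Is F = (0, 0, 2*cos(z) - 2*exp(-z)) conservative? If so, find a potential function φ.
Yes, F is conservative. φ = 2*sin(z) + 2*exp(-z)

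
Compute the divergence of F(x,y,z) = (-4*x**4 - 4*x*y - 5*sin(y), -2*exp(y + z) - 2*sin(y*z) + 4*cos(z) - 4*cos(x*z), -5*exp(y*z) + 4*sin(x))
-16*x**3 - 5*y*exp(y*z) - 4*y - 2*z*cos(y*z) - 2*exp(y + z)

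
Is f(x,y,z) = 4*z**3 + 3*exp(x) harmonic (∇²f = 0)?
No, ∇²f = 24*z + 3*exp(x)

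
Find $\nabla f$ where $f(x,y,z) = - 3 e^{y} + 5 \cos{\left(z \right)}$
(0, -3*exp(y), -5*sin(z))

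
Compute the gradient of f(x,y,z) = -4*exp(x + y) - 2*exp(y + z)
(-4*exp(x + y), -4*exp(x + y) - 2*exp(y + z), -2*exp(y + z))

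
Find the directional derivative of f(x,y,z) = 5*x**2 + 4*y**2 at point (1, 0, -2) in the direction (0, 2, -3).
0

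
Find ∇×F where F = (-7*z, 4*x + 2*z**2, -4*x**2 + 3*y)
(3 - 4*z, 8*x - 7, 4)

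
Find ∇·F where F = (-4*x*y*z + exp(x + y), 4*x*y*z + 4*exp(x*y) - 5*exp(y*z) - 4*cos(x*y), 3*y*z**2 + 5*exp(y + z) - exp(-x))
4*x*z + 4*x*exp(x*y) + 4*x*sin(x*y) + 2*y*z - 5*z*exp(y*z) + exp(x + y) + 5*exp(y + z)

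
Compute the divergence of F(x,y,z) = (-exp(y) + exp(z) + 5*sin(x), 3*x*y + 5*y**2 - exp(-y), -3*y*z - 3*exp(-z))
3*x + 7*y + 5*cos(x) + 3*exp(-z) + exp(-y)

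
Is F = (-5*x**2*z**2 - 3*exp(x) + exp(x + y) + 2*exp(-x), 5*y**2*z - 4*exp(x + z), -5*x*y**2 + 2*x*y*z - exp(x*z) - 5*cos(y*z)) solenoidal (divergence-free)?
No, ∇·F = 2*x*y - 10*x*z**2 - x*exp(x*z) + 10*y*z + 5*y*sin(y*z) - 3*exp(x) + exp(x + y) - 2*exp(-x)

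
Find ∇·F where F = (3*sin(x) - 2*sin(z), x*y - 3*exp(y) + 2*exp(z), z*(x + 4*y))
2*x + 4*y - 3*exp(y) + 3*cos(x)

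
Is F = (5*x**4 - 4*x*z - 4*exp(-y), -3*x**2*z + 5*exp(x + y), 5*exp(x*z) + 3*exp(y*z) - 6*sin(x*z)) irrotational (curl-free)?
No, ∇×F = (3*x**2 + 3*z*exp(y*z), -4*x - 5*z*exp(x*z) + 6*z*cos(x*z), -6*x*z + 5*exp(x + y) - 4*exp(-y))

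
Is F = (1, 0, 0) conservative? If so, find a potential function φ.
Yes, F is conservative. φ = x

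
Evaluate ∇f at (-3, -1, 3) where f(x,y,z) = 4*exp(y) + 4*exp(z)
(0, 4*exp(-1), 4*exp(3))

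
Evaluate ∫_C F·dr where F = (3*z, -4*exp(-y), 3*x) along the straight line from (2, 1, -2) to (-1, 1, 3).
3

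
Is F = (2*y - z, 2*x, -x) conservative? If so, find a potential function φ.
Yes, F is conservative. φ = x*(2*y - z)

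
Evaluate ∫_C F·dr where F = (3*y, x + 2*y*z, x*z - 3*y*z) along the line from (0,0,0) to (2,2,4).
-8/3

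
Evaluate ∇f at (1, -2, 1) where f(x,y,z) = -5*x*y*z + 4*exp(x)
(10 + 4*E, -5, 10)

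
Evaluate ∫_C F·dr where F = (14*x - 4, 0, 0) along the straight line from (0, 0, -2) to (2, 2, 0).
20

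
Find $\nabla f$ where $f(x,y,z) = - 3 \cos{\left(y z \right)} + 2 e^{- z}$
(0, 3*z*sin(y*z), 3*y*sin(y*z) - 2*exp(-z))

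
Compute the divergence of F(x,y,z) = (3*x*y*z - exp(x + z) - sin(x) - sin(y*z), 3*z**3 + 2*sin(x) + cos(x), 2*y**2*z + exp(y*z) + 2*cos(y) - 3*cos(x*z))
3*x*sin(x*z) + 2*y**2 + 3*y*z + y*exp(y*z) - exp(x + z) - cos(x)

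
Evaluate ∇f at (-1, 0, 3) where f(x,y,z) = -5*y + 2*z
(0, -5, 2)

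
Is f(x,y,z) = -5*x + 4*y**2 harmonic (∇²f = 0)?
No, ∇²f = 8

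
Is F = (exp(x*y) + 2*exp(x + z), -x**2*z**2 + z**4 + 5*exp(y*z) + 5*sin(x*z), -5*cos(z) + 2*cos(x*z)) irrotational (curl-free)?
No, ∇×F = (2*x**2*z - 5*x*cos(x*z) - 5*y*exp(y*z) - 4*z**3, 2*z*sin(x*z) + 2*exp(x + z), -2*x*z**2 - x*exp(x*y) + 5*z*cos(x*z))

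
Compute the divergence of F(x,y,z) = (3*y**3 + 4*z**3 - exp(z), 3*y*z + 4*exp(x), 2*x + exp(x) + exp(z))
3*z + exp(z)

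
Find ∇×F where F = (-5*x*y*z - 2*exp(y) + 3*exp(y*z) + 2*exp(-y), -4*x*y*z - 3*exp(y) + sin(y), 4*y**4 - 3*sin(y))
(4*x*y + 16*y**3 - 3*cos(y), y*(-5*x + 3*exp(y*z)), 5*x*z - 4*y*z - 3*z*exp(y*z) + 2*exp(y) + 2*exp(-y))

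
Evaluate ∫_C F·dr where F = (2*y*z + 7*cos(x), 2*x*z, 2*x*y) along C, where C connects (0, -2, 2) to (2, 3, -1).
-12 + 7*sin(2)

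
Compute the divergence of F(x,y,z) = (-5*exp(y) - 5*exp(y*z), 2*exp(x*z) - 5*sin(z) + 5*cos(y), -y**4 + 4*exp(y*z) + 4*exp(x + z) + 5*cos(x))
4*y*exp(y*z) + 4*exp(x + z) - 5*sin(y)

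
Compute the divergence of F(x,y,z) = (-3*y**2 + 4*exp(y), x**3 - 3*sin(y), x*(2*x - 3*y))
-3*cos(y)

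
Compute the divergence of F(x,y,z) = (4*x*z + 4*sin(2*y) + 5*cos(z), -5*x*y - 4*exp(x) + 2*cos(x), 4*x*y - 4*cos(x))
-5*x + 4*z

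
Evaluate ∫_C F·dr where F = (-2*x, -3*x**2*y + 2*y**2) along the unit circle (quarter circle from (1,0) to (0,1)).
11/12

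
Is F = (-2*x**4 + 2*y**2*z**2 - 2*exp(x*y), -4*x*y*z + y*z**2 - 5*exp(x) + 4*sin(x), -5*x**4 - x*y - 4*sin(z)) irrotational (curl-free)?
No, ∇×F = (4*x*y - x - 2*y*z, 20*x**3 + 4*y**2*z + y, 2*x*exp(x*y) - 4*y*z**2 - 4*y*z - 5*exp(x) + 4*cos(x))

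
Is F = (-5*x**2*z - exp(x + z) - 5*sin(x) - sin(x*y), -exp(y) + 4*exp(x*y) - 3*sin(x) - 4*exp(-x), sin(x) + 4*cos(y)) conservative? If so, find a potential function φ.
No, ∇×F = (-4*sin(y), -5*x**2 - exp(x + z) - cos(x), x*cos(x*y) + 4*y*exp(x*y) - 3*cos(x) + 4*exp(-x)) ≠ 0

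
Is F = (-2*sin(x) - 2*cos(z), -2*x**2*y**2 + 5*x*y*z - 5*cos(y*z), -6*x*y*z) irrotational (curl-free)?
No, ∇×F = (-5*x*y - 6*x*z - 5*y*sin(y*z), 6*y*z + 2*sin(z), y*(-4*x*y + 5*z))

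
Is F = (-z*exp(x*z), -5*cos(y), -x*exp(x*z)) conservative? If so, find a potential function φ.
Yes, F is conservative. φ = -exp(x*z) - 5*sin(y)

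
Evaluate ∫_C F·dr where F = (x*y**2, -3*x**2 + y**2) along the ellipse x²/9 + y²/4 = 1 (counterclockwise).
0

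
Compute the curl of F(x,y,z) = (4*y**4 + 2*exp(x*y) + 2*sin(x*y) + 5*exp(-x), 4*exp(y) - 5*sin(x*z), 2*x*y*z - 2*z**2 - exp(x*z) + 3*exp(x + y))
(2*x*z + 5*x*cos(x*z) + 3*exp(x + y), -2*y*z + z*exp(x*z) - 3*exp(x + y), -2*x*exp(x*y) - 2*x*cos(x*y) - 16*y**3 - 5*z*cos(x*z))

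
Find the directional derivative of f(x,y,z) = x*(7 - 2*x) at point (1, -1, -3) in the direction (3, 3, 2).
9*sqrt(22)/22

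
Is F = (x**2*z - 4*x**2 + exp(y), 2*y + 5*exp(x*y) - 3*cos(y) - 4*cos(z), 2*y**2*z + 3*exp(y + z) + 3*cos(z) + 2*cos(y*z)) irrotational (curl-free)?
No, ∇×F = (4*y*z - 2*z*sin(y*z) + 3*exp(y + z) - 4*sin(z), x**2, 5*y*exp(x*y) - exp(y))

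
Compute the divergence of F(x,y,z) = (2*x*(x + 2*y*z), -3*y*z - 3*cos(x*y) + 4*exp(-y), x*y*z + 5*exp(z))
x*y + 3*x*sin(x*y) + 4*x + 4*y*z - 3*z + 5*exp(z) - 4*exp(-y)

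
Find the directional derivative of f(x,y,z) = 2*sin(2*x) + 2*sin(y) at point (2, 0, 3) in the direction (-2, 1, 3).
sqrt(14)*(1 - 4*cos(4))/7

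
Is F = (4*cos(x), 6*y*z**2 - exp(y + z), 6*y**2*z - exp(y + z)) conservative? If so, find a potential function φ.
Yes, F is conservative. φ = 3*y**2*z**2 - exp(y + z) + 4*sin(x)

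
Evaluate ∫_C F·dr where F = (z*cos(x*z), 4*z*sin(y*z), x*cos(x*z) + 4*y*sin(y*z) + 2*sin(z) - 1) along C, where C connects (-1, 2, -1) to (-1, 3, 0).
-7 + 4*cos(2) - sin(1) + 2*cos(1)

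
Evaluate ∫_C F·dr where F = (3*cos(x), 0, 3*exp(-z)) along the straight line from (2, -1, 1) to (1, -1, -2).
3*(E*(-exp(2) - sin(2) + sin(1)) + 1)*exp(-1)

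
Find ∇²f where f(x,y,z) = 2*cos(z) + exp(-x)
-2*cos(z) + exp(-x)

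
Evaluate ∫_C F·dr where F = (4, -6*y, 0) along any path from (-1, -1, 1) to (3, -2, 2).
7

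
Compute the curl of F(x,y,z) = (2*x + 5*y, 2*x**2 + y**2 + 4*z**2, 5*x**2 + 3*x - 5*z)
(-8*z, -10*x - 3, 4*x - 5)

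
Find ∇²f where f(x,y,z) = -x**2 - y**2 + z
-4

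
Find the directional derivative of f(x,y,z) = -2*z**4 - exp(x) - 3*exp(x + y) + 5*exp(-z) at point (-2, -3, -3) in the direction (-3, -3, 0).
sqrt(2)*(6 + exp(3))*exp(-5)/2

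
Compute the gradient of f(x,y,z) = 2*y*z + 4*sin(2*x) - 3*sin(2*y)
(8*cos(2*x), 2*z - 6*cos(2*y), 2*y)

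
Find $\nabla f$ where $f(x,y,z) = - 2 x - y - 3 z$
(-2, -1, -3)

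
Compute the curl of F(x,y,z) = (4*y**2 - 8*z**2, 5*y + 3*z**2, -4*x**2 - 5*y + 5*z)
(-6*z - 5, 8*x - 16*z, -8*y)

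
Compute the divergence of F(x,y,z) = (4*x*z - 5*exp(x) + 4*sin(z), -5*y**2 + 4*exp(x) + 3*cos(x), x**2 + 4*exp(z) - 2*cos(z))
-10*y + 4*z - 5*exp(x) + 4*exp(z) + 2*sin(z)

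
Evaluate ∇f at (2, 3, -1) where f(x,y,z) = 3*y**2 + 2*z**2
(0, 18, -4)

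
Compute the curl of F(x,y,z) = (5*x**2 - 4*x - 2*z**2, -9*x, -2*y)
(-2, -4*z, -9)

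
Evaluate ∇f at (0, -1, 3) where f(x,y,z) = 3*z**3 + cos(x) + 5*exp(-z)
(0, 0, 81 - 5*exp(-3))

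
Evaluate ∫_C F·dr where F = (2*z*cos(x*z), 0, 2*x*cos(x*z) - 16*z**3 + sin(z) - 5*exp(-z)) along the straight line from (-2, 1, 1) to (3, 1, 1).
2*sin(3) + 2*sin(2)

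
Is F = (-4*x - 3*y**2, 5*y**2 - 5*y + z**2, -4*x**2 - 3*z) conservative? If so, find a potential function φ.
No, ∇×F = (-2*z, 8*x, 6*y) ≠ 0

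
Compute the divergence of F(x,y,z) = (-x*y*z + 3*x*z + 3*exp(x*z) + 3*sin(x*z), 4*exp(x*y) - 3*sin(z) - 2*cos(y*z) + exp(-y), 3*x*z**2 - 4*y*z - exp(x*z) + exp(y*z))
6*x*z + 4*x*exp(x*y) - x*exp(x*z) - y*z + y*exp(y*z) - 4*y + 3*z*exp(x*z) + 2*z*sin(y*z) + 3*z*cos(x*z) + 3*z - exp(-y)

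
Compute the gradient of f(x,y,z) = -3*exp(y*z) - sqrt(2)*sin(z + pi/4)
(0, -3*z*exp(y*z), -3*y*exp(y*z) - sqrt(2)*cos(z + pi/4))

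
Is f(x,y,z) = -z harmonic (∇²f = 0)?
Yes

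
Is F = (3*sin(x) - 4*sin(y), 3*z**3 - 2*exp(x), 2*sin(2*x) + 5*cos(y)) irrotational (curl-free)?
No, ∇×F = (-9*z**2 - 5*sin(y), -4*cos(2*x), -2*exp(x) + 4*cos(y))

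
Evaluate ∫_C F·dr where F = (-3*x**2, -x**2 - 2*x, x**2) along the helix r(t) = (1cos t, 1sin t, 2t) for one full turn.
0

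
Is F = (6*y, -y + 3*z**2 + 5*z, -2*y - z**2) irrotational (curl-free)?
No, ∇×F = (-6*z - 7, 0, -6)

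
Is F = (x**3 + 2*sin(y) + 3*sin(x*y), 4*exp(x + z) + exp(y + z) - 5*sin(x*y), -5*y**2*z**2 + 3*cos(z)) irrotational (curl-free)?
No, ∇×F = (-10*y*z**2 - 4*exp(x + z) - exp(y + z), 0, -3*x*cos(x*y) - 5*y*cos(x*y) + 4*exp(x + z) - 2*cos(y))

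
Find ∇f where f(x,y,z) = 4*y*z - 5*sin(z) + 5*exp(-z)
(0, 4*z, 4*y - 5*cos(z) - 5*exp(-z))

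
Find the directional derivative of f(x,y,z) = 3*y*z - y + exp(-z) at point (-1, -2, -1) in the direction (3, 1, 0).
-2*sqrt(10)/5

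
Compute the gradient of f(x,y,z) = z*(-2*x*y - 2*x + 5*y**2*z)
(-2*z*(y + 1), 2*z*(-x + 5*y*z), -2*x*y - 2*x + 10*y**2*z)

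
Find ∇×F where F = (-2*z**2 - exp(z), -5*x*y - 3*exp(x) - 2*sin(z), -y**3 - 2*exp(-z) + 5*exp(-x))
(-3*y**2 + 2*cos(z), -4*z - exp(z) + 5*exp(-x), -5*y - 3*exp(x))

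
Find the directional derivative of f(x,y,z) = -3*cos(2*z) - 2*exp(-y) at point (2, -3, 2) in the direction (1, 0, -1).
-3*sqrt(2)*sin(4)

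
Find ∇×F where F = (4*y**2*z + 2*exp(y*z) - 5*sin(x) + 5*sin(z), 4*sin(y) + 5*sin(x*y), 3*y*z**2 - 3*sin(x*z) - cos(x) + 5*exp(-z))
(3*z**2, 4*y**2 + 2*y*exp(y*z) + 3*z*cos(x*z) - sin(x) + 5*cos(z), -8*y*z + 5*y*cos(x*y) - 2*z*exp(y*z))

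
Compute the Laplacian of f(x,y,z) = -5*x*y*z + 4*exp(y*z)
4*(y**2 + z**2)*exp(y*z)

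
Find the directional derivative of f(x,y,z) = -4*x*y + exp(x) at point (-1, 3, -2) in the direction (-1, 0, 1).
sqrt(2)*(-1 + 12*E)*exp(-1)/2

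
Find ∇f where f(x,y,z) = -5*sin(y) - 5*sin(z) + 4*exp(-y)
(0, -5*cos(y) - 4*exp(-y), -5*cos(z))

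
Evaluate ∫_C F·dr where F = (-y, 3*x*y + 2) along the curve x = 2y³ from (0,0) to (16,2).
92/5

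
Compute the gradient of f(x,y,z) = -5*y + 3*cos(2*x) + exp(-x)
(-6*sin(2*x) - exp(-x), -5, 0)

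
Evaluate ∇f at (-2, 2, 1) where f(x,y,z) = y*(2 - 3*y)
(0, -10, 0)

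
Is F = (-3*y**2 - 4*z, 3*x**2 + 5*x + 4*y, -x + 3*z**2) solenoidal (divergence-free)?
No, ∇·F = 6*z + 4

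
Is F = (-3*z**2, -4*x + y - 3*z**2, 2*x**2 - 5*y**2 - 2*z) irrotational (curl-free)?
No, ∇×F = (-10*y + 6*z, -4*x - 6*z, -4)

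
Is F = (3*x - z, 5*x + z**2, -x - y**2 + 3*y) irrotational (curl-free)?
No, ∇×F = (-2*y - 2*z + 3, 0, 5)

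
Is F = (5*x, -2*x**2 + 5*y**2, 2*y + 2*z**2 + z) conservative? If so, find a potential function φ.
No, ∇×F = (2, 0, -4*x) ≠ 0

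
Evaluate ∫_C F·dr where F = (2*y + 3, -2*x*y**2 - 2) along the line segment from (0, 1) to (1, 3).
-25/3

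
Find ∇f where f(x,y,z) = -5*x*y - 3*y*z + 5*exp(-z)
(-5*y, -5*x - 3*z, -3*y - 5*exp(-z))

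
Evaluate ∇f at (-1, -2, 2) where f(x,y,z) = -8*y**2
(0, 32, 0)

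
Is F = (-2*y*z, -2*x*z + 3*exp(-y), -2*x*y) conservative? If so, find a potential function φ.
Yes, F is conservative. φ = -2*x*y*z - 3*exp(-y)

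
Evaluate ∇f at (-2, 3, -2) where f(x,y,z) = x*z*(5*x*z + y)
(-86, 4, -86)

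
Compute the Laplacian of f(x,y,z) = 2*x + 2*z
0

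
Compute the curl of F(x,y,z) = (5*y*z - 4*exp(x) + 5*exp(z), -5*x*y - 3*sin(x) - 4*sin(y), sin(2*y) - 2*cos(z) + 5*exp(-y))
(2*cos(2*y) - 5*exp(-y), 5*y + 5*exp(z), -5*y - 5*z - 3*cos(x))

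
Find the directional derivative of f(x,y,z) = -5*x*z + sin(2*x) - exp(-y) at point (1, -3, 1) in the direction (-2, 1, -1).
sqrt(6)*(-4*cos(2) + 15 + exp(3))/6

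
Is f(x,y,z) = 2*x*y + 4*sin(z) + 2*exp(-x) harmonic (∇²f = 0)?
No, ∇²f = -4*sin(z) + 2*exp(-x)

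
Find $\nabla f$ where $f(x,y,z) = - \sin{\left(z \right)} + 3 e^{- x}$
(-3*exp(-x), 0, -cos(z))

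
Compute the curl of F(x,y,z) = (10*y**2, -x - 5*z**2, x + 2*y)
(10*z + 2, -1, -20*y - 1)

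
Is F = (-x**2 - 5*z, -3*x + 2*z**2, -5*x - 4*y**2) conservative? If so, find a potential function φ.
No, ∇×F = (-8*y - 4*z, 0, -3) ≠ 0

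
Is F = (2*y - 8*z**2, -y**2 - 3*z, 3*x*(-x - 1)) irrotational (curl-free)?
No, ∇×F = (3, 6*x - 16*z + 3, -2)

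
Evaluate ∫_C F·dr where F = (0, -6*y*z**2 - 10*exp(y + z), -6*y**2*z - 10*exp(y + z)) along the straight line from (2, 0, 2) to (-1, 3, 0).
10*(1 - E)*exp(2)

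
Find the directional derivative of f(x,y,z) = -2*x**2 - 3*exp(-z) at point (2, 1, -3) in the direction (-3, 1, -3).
3*sqrt(19)*(8 - 3*exp(3))/19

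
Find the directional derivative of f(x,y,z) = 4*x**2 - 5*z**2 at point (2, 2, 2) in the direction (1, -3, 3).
-44*sqrt(19)/19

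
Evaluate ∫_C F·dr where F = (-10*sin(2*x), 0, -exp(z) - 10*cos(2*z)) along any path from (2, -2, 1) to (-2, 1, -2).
5*sin(4) - exp(-2) + E + 5*sin(2)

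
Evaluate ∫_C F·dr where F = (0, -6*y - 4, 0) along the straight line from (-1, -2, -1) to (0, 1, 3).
-3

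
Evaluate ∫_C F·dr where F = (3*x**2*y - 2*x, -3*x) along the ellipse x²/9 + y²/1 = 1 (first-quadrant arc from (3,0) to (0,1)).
9 - 117*pi/16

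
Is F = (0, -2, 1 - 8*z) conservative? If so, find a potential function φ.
Yes, F is conservative. φ = -2*y - 4*z**2 + z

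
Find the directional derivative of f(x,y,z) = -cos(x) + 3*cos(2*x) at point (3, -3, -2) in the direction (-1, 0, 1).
sqrt(2)*(6*sin(6) - sin(3))/2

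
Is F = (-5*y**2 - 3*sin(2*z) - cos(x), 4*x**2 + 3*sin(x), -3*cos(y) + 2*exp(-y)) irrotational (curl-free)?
No, ∇×F = (3*sin(y) - 2*exp(-y), -6*cos(2*z), 8*x + 10*y + 3*cos(x))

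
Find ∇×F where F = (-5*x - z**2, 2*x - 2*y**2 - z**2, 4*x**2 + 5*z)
(2*z, -8*x - 2*z, 2)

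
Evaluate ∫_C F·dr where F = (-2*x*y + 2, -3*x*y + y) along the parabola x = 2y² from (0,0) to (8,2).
-542/5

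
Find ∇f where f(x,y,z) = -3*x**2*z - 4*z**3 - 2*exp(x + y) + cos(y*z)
(-6*x*z - 2*exp(x + y), -z*sin(y*z) - 2*exp(x + y), -3*x**2 - y*sin(y*z) - 12*z**2)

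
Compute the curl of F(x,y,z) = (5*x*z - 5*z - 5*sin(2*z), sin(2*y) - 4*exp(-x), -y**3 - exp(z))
(-3*y**2, 5*x - 10*cos(2*z) - 5, 4*exp(-x))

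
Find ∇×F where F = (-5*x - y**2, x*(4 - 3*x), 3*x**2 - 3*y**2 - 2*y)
(-6*y - 2, -6*x, -6*x + 2*y + 4)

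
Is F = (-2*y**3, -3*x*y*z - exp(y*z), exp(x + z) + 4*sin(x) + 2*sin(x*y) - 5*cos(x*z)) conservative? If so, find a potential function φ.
No, ∇×F = (3*x*y + 2*x*cos(x*y) + y*exp(y*z), -2*y*cos(x*y) - 5*z*sin(x*z) - exp(x + z) - 4*cos(x), 3*y*(2*y - z)) ≠ 0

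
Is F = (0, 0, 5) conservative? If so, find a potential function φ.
Yes, F is conservative. φ = 5*z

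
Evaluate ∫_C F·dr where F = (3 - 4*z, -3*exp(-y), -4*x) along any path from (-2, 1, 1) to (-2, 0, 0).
-5 - 3*exp(-1)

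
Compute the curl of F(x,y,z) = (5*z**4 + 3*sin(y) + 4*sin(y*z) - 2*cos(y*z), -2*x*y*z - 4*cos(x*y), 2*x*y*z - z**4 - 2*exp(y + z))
(2*x*y + 2*x*z - 2*exp(y + z), -2*y*z + 2*y*sin(y*z) + 4*y*cos(y*z) + 20*z**3, -2*y*z + 4*y*sin(x*y) - 2*z*sin(y*z) - 4*z*cos(y*z) - 3*cos(y))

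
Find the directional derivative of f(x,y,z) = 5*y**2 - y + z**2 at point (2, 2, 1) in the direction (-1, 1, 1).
7*sqrt(3)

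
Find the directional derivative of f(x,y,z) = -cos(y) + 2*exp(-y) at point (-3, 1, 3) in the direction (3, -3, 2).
3*sqrt(22)*(-E*sin(1) + 2)*exp(-1)/22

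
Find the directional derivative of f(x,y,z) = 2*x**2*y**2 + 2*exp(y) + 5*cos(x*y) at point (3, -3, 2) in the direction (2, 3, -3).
3*sqrt(22)*(-36*exp(3) + 2 + 5*exp(3)*sin(9))*exp(-3)/22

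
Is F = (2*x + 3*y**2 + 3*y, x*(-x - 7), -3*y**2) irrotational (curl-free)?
No, ∇×F = (-6*y, 0, -2*x - 6*y - 10)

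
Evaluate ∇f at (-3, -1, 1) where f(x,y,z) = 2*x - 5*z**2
(2, 0, -10)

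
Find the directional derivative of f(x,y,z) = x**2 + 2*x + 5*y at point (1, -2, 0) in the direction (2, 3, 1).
23*sqrt(14)/14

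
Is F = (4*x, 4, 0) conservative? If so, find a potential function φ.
Yes, F is conservative. φ = 2*x**2 + 4*y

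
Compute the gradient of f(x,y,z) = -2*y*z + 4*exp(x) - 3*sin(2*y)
(4*exp(x), -2*z - 6*cos(2*y), -2*y)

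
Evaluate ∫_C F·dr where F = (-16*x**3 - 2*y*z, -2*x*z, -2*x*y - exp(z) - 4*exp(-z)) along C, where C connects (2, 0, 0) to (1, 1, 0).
60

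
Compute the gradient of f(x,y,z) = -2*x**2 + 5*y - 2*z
(-4*x, 5, -2)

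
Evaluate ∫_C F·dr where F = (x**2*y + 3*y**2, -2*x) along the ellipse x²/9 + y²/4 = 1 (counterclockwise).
-51*pi/2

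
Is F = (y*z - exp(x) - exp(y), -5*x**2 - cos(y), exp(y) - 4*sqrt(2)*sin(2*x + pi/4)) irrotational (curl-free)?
No, ∇×F = (exp(y), y + 8*sqrt(2)*cos(2*x + pi/4), -10*x - z + exp(y))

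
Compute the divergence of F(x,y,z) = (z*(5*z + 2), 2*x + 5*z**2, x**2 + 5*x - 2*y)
0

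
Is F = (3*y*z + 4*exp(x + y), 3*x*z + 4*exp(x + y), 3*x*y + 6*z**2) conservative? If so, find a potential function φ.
Yes, F is conservative. φ = 3*x*y*z + 2*z**3 + 4*exp(x + y)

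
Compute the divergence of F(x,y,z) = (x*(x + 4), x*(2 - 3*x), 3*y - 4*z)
2*x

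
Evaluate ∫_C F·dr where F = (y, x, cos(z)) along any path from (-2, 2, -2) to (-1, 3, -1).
-sin(1) + sin(2) + 1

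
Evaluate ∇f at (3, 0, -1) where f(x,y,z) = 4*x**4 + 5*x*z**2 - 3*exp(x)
(437 - 3*exp(3), 0, -30)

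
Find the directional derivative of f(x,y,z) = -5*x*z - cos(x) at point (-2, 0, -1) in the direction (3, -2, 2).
sqrt(17)*(35 - 3*sin(2))/17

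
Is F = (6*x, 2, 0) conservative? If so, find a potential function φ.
Yes, F is conservative. φ = 3*x**2 + 2*y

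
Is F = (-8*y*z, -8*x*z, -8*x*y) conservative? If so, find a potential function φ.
Yes, F is conservative. φ = -8*x*y*z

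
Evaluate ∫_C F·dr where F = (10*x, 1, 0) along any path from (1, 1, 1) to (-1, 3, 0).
2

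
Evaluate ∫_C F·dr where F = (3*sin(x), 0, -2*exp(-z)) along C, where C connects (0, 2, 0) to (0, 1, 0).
0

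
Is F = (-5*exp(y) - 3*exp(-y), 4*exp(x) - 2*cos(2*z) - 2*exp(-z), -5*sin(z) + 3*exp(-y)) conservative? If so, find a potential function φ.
No, ∇×F = (-4*sin(2*z) - 2*exp(-z) - 3*exp(-y), 0, 4*exp(x) + 5*exp(y) - 3*exp(-y)) ≠ 0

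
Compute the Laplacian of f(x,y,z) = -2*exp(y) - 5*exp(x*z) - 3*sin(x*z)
x**2*(-5*exp(x*z) + 3*sin(x*z)) + z**2*(-5*exp(x*z) + 3*sin(x*z)) - 2*exp(y)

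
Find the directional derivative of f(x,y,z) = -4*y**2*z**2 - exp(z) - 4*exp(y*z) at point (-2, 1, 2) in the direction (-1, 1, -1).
sqrt(3)*(-exp(2) - 16/3)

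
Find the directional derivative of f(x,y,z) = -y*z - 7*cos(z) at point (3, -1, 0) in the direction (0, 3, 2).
2*sqrt(13)/13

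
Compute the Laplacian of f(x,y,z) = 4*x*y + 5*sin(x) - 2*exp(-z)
-5*sin(x) - 2*exp(-z)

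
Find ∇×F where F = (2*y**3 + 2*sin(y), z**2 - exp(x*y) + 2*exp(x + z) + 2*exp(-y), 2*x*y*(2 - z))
(-2*x*(z - 2) - 2*z - 2*exp(x + z), 2*y*(z - 2), -6*y**2 - y*exp(x*y) + 2*exp(x + z) - 2*cos(y))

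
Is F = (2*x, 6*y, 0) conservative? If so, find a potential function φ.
Yes, F is conservative. φ = x**2 + 3*y**2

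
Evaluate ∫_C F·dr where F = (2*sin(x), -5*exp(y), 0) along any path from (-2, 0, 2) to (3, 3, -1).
-5*exp(3) + 2*cos(2) - 2*cos(3) + 5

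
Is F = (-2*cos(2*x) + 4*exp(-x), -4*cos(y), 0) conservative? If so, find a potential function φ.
Yes, F is conservative. φ = -sin(2*x) - 4*sin(y) - 4*exp(-x)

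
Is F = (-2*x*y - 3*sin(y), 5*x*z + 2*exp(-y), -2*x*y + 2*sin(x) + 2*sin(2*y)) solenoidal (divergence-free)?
No, ∇·F = -2*y - 2*exp(-y)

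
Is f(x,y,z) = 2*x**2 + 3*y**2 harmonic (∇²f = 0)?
No, ∇²f = 10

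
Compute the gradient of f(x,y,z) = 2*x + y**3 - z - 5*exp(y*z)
(2, 3*y**2 - 5*z*exp(y*z), -5*y*exp(y*z) - 1)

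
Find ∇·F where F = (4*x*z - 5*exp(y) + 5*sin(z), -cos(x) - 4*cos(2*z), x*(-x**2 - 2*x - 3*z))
-3*x + 4*z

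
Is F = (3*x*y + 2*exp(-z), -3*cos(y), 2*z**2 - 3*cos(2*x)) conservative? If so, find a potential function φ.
No, ∇×F = (0, -6*sin(2*x) - 2*exp(-z), -3*x) ≠ 0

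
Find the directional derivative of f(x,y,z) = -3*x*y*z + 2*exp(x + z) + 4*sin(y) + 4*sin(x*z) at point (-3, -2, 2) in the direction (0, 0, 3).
-18 - 12*cos(6) + 2*exp(-1)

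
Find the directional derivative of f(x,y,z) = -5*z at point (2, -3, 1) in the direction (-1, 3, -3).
15*sqrt(19)/19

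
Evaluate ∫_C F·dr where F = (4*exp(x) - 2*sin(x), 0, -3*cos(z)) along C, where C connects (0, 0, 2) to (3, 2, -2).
-6 + 2*cos(3) + 6*sin(2) + 4*exp(3)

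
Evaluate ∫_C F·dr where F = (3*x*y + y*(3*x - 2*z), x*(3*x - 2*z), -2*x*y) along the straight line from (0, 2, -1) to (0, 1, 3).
0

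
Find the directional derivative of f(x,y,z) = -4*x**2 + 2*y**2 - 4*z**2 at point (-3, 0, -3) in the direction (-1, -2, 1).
0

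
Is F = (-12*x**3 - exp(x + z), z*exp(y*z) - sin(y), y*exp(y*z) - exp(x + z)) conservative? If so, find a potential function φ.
Yes, F is conservative. φ = -3*x**4 + exp(y*z) - exp(x + z) + cos(y)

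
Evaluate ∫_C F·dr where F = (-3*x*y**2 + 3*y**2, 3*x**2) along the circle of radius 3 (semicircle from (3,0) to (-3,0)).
-108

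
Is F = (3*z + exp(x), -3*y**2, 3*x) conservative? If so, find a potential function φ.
Yes, F is conservative. φ = 3*x*z - y**3 + exp(x)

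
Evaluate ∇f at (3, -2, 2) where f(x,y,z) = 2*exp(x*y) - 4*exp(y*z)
(-4*exp(-6), 2*(3 - 4*exp(2))*exp(-6), 8*exp(-4))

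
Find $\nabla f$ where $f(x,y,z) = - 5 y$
(0, -5, 0)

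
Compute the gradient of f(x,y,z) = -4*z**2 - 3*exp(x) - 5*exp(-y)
(-3*exp(x), 5*exp(-y), -8*z)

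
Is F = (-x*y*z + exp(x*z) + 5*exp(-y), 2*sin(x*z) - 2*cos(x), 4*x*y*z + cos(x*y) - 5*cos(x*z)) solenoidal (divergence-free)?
No, ∇·F = 4*x*y + 5*x*sin(x*z) - y*z + z*exp(x*z)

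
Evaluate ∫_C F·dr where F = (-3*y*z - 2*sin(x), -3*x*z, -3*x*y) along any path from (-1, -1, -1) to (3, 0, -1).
-3 + 2*cos(3) - 2*cos(1)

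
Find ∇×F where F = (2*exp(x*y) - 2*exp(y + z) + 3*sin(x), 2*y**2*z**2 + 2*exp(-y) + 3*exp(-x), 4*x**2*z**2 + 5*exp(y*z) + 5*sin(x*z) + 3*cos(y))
(-4*y**2*z + 5*z*exp(y*z) - 3*sin(y), -8*x*z**2 - 5*z*cos(x*z) - 2*exp(y + z), (2*(-x*exp(x*y) + exp(y + z))*exp(x) - 3)*exp(-x))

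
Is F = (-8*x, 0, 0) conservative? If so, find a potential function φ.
Yes, F is conservative. φ = -4*x**2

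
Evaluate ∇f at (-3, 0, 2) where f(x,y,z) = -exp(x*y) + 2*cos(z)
(0, 3, -2*sin(2))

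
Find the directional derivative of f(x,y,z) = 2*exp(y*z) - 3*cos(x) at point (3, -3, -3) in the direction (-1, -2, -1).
sqrt(6)*(-sin(3) + 6*exp(9))/2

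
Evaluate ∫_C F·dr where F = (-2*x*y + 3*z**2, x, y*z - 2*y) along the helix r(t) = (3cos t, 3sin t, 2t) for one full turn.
3*pi*(-5 + 48*pi)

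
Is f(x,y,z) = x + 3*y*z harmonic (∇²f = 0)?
Yes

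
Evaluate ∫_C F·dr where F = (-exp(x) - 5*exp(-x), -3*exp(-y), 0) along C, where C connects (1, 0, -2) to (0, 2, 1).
-5*exp(-1) + 3*exp(-2) + 1 + E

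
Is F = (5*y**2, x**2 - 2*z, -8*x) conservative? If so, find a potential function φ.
No, ∇×F = (2, 8, 2*x - 10*y) ≠ 0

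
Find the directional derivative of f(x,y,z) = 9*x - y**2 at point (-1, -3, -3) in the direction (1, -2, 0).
-3*sqrt(5)/5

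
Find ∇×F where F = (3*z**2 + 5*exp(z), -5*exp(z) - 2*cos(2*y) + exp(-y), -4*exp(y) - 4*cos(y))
(-4*exp(y) + 5*exp(z) + 4*sin(y), 6*z + 5*exp(z), 0)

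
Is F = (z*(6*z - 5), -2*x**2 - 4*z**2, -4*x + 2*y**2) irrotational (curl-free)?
No, ∇×F = (4*y + 8*z, 12*z - 1, -4*x)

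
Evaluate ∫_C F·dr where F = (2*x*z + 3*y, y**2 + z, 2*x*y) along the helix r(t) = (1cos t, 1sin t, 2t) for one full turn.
-pi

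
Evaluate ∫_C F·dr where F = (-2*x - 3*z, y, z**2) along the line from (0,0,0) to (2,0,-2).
-2/3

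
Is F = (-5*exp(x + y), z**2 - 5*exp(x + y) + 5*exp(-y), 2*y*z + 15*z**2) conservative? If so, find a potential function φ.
Yes, F is conservative. φ = y*z**2 + 5*z**3 - 5*exp(x + y) - 5*exp(-y)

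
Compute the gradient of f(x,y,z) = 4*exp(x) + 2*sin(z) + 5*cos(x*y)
(-5*y*sin(x*y) + 4*exp(x), -5*x*sin(x*y), 2*cos(z))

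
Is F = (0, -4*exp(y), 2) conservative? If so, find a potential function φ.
Yes, F is conservative. φ = 2*z - 4*exp(y)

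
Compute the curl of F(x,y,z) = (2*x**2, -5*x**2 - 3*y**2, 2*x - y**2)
(-2*y, -2, -10*x)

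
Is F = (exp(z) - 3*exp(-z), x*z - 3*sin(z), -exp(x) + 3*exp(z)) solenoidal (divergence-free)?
No, ∇·F = 3*exp(z)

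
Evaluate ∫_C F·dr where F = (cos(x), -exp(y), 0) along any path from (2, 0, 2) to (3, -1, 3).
-sin(2) - exp(-1) + sin(3) + 1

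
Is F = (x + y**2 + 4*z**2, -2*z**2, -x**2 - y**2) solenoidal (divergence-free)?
No, ∇·F = 1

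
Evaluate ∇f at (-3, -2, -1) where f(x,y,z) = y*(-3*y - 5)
(0, 7, 0)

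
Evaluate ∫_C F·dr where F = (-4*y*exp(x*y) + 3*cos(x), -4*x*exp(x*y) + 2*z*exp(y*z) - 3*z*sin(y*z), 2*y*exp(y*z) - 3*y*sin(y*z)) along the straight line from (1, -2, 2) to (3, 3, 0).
-4*exp(9) - 3*sin(1) - 2*exp(-4) + 3*sin(3) + 4*exp(-2) - 3*cos(4) + 5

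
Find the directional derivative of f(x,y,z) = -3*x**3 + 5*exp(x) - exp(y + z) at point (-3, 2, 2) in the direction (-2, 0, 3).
sqrt(13)*(-3*exp(7) - 10 + 162*exp(3))*exp(-3)/13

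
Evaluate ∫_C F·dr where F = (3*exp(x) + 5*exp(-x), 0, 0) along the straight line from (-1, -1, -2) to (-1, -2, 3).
0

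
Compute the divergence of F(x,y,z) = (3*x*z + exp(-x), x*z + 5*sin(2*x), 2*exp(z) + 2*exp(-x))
3*z + 2*exp(z) - exp(-x)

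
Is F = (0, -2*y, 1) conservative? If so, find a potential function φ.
Yes, F is conservative. φ = -y**2 + z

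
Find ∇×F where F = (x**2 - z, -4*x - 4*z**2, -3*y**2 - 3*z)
(-6*y + 8*z, -1, -4)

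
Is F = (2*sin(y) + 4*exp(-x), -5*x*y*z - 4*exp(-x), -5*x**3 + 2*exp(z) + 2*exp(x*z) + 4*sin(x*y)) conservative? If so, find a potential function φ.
No, ∇×F = (x*(5*y + 4*cos(x*y)), 15*x**2 - 4*y*cos(x*y) - 2*z*exp(x*z), -5*y*z - 2*cos(y) + 4*exp(-x)) ≠ 0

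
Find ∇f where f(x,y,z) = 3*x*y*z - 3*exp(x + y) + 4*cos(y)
(3*y*z - 3*exp(x + y), 3*x*z - 3*exp(x + y) - 4*sin(y), 3*x*y)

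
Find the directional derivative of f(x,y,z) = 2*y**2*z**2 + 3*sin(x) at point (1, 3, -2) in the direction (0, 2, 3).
-120*sqrt(13)/13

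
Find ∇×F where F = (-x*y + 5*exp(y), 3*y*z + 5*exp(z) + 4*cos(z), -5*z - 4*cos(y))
(-3*y - 5*exp(z) + 4*sin(y) + 4*sin(z), 0, x - 5*exp(y))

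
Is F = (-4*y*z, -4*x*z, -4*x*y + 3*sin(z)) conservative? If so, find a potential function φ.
Yes, F is conservative. φ = -4*x*y*z - 3*cos(z)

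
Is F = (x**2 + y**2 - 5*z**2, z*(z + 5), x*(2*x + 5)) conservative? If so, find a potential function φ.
No, ∇×F = (-2*z - 5, -4*x - 10*z - 5, -2*y) ≠ 0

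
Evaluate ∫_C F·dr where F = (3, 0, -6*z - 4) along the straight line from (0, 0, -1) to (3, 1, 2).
-12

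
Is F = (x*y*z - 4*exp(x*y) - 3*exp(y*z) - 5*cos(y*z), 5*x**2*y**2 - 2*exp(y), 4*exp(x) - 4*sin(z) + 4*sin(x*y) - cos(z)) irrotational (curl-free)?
No, ∇×F = (4*x*cos(x*y), x*y - 3*y*exp(y*z) + 5*y*sin(y*z) - 4*y*cos(x*y) - 4*exp(x), 10*x*y**2 - x*z + 4*x*exp(x*y) + 3*z*exp(y*z) - 5*z*sin(y*z))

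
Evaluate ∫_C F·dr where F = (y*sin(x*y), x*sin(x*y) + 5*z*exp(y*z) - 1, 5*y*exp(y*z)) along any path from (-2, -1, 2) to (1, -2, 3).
-5*exp(-2) + 5*exp(-6) + 1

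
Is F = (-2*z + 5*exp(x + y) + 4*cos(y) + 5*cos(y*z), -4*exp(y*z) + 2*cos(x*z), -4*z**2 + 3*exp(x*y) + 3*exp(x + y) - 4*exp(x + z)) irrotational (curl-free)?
No, ∇×F = (3*x*exp(x*y) + 2*x*sin(x*z) + 4*y*exp(y*z) + 3*exp(x + y), -3*y*exp(x*y) - 5*y*sin(y*z) - 3*exp(x + y) + 4*exp(x + z) - 2, -2*z*sin(x*z) + 5*z*sin(y*z) - 5*exp(x + y) + 4*sin(y))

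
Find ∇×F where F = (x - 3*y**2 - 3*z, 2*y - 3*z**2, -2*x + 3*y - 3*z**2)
(6*z + 3, -1, 6*y)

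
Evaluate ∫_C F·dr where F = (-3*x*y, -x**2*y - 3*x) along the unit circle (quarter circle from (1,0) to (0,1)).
3/4 - 3*pi/4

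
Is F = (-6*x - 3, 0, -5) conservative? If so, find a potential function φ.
Yes, F is conservative. φ = -3*x**2 - 3*x - 5*z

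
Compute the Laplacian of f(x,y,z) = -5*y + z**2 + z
2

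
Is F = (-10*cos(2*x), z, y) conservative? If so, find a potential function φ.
Yes, F is conservative. φ = y*z - 5*sin(2*x)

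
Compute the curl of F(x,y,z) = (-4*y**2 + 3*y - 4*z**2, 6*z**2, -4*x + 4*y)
(4 - 12*z, 4 - 8*z, 8*y - 3)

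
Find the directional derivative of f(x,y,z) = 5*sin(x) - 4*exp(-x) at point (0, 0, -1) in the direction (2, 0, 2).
9*sqrt(2)/2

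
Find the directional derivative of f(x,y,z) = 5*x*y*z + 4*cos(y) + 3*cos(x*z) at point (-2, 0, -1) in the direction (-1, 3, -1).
3*sqrt(11)*(10 - 3*sin(2))/11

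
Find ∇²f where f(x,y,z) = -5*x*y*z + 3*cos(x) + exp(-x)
-3*cos(x) + exp(-x)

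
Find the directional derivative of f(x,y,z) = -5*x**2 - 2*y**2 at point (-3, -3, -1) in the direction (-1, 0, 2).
-6*sqrt(5)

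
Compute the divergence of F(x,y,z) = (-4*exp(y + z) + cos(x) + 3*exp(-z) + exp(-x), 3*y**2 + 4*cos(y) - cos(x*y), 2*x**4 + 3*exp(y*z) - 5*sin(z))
x*sin(x*y) + 3*y*exp(y*z) + 6*y - sin(x) - 4*sin(y) - 5*cos(z) - exp(-x)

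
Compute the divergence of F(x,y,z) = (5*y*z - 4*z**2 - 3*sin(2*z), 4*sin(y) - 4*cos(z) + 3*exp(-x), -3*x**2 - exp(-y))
4*cos(y)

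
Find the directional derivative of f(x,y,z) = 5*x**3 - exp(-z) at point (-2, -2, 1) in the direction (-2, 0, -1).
sqrt(5)*(-120*E - 1)*exp(-1)/5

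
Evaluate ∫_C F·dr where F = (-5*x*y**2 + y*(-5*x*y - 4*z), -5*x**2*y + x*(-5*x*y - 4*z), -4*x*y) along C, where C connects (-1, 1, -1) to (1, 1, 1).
0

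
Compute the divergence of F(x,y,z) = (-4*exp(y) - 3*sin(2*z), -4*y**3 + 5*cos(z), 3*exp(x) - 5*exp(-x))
-12*y**2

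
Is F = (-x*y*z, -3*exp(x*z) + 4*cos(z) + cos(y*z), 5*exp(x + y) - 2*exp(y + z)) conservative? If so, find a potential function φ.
No, ∇×F = (3*x*exp(x*z) + y*sin(y*z) + 5*exp(x + y) - 2*exp(y + z) + 4*sin(z), -x*y - 5*exp(x + y), z*(x - 3*exp(x*z))) ≠ 0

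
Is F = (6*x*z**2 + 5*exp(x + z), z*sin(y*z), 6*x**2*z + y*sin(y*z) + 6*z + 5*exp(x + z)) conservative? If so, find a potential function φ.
Yes, F is conservative. φ = 3*x**2*z**2 + 3*z**2 + 5*exp(x + z) - cos(y*z)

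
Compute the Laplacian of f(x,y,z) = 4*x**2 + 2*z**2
12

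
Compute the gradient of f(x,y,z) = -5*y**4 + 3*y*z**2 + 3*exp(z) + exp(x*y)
(y*exp(x*y), x*exp(x*y) - 20*y**3 + 3*z**2, 6*y*z + 3*exp(z))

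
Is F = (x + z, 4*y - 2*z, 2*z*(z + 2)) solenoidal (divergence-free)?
No, ∇·F = 4*z + 9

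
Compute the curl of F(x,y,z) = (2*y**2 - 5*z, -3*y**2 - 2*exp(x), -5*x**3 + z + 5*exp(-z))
(0, 15*x**2 - 5, -4*y - 2*exp(x))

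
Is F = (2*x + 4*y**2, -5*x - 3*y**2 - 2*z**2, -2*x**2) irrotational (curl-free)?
No, ∇×F = (4*z, 4*x, -8*y - 5)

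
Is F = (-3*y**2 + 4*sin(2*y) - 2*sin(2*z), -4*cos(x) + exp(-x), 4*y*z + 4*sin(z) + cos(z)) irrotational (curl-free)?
No, ∇×F = (4*z, -4*cos(2*z), 6*y + 4*sin(x) - 8*cos(2*y) - exp(-x))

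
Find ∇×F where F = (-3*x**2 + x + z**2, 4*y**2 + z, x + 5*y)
(4, 2*z - 1, 0)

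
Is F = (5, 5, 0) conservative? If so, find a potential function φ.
Yes, F is conservative. φ = 5*x + 5*y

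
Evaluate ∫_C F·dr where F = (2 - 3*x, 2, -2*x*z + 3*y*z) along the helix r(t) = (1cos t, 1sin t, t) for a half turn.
3*pi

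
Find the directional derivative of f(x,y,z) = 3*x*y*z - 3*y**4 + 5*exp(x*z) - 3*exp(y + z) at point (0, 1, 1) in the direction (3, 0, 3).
sqrt(2)*(8 - 3*exp(2))/2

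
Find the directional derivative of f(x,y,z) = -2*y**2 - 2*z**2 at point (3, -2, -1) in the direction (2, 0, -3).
-12*sqrt(13)/13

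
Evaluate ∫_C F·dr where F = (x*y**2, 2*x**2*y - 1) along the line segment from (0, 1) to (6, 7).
1272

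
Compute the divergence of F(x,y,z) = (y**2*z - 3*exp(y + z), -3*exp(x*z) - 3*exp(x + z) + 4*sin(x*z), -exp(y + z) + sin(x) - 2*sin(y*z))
-2*y*cos(y*z) - exp(y + z)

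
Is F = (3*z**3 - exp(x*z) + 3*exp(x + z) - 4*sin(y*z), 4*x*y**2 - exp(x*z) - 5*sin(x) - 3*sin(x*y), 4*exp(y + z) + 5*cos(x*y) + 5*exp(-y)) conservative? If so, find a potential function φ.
No, ∇×F = (x*exp(x*z) - 5*x*sin(x*y) + 4*exp(y + z) - 5*exp(-y), -x*exp(x*z) + 5*y*sin(x*y) - 4*y*cos(y*z) + 9*z**2 + 3*exp(x + z), 4*y**2 - 3*y*cos(x*y) - z*exp(x*z) + 4*z*cos(y*z) - 5*cos(x)) ≠ 0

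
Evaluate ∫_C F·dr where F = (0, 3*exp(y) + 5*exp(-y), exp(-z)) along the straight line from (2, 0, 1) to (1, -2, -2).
-6*exp(2) + exp(-1) + 3*exp(-2) + 2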